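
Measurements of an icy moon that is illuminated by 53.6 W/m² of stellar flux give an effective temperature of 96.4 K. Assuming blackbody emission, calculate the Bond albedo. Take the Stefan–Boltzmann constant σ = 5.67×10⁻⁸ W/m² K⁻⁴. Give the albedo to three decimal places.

Rearranging the radiative balance, α = 1 − 4σT⁴/S.
4σT⁴ = 4·5.67×10⁻⁸·(96.4)⁴ = 19.59 W/m².
1−α = 19.59/53.60 = 0.3654, so α = 0.6346.

0.635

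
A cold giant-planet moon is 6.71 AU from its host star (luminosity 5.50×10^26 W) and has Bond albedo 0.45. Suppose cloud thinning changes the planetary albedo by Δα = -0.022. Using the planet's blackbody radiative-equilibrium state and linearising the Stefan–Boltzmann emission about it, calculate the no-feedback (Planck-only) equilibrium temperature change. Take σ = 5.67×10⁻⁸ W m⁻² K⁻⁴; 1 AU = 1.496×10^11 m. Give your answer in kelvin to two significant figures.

1.0 K

Orbital distance: d = 6.71 AU = 1.004×10^12 m.
Flux at the orbit: S = L/(4πd²) = 5.50×10^26/(4π·(1.00×10^12)²) = 43.44 W m⁻².
Unperturbed T_e = [43.44·(1−0.45)/(4σ)]^¼ = 101.3 K.
TOA radiative forcing: ΔF = −S·Δα/4 = −43.44·(-0.022)/4 = 0.2389 W m⁻².
Planck response: λ_P = 4σT_e³ = 4·5.67×10⁻⁸·(101.3)³ = 0.2358 W m⁻²/K.
Hence the no-feedback warming is ΔF/(4σT_e³) = 1.01 K.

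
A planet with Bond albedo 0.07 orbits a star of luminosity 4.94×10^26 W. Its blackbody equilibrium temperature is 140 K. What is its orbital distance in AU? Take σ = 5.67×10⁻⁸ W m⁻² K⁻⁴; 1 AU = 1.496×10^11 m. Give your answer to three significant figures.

The flux needed for this T is 4σT⁴/(1−0.07) = 93.69 W m⁻².
From L = 4πd²S, d = √(4.94×10^26/(4π·93.69)) = 6.478×10^11 m = 4.330 AU.

4.33 AU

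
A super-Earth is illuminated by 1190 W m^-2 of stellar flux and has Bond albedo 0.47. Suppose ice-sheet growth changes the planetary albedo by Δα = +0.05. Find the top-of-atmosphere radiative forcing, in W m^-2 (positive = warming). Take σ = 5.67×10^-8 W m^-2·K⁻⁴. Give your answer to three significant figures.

TOA radiative forcing: ΔF = −S·Δα/4 = −1190·(+0.05)/4 = -14.88 W m^-2.

-14.9 W m^-2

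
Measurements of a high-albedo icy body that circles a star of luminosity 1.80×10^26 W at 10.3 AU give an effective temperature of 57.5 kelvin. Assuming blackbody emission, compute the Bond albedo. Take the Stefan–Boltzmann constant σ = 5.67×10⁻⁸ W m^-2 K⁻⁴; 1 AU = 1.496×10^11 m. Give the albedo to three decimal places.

0.589

d = 10.3 × 1.496×10^11 m = 1.541×10^12 m.
S = L/(4πd²) = 6.033 W m^-2.
Energy balance: S(1−α)/4 = σT⁴, so 1−α = 4σT⁴/S.
4σT⁴ = 4·5.67×10⁻⁸·(57.5)⁴ = 2.479 W m^-2.
1−α = 2.479/6.033 = 0.4110, so α = 0.5890.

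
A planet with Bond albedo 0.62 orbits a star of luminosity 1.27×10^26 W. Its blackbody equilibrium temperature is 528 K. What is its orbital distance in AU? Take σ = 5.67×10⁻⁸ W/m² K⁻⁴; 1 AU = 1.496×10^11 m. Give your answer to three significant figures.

0.0987 AU

Required flux: S = 4σT⁴/(1−α) = 46390 W/m².
From L = 4πd²S, d = √(1.27×10^26/(4π·46390)) = 1.476×10^10 m = 0.09867 AU.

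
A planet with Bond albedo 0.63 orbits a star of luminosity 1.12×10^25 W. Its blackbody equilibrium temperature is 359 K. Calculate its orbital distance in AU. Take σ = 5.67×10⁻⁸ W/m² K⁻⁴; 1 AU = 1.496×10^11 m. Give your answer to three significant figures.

Energy balance gives S = 4σT⁴/(1−α) = 10180 W/m².
Then d = [L/(4πS)]^(1/2) = 9.356×10^9 m, i.e. 0.06254 AU.

0.0625 AU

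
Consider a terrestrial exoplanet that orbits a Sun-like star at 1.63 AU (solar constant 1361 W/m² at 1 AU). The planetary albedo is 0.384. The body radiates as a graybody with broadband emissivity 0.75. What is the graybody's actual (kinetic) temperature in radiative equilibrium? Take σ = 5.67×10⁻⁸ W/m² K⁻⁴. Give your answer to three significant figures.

Flux at the orbit: S = 1361/(1.63)² = 512.3 W/m².
The planet absorbs (1−α)S over its disc πR² and re-emits over 4πR², so the mean absorbed flux is (1−0.384)·512.3/4 = 78.89 W/m².
Radiative balance εσT⁴ = 78.89 gives T = [78.89/(0.75·σ)]^(1/4) = 207.5 K.

208 kelvin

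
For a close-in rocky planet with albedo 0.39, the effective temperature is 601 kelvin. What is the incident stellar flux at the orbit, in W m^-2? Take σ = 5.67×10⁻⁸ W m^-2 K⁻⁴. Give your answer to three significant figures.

Invert the energy balance for S: S = 4σT⁴/(1−α).
The emitted flux is σT⁴ = 7397 W m^-2.
So S = 4×7397/(1−0.39) = 48510 W m^-2.

48500 W m^-2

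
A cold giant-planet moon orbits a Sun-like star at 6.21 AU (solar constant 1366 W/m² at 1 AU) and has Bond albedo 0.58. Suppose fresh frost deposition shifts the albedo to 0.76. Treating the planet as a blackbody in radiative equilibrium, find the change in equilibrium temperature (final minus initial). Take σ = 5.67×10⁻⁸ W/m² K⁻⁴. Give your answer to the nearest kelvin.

Flux at the orbit: S = 1366/(6.21)² = 35.42 W/m².
With α = 0.58, T₁ = 90.00 K.
Final:   T₂ = [S(1−0.76)/(4σ)]^(1/4) = 78.25 K.
Change: 78.25 − 90.00 = -11.75 K.

-12 kelvin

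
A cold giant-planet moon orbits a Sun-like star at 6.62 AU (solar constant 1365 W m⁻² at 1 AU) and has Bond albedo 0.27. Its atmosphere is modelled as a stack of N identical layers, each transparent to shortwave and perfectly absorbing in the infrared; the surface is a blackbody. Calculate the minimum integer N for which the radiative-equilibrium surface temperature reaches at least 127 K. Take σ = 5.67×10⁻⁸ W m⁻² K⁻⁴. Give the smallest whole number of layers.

Irradiance scales as 1/d², so S = 1365 W m⁻² × (1/6.62)² = 31.15 W m⁻².
OLR = S(1−α)/4 = 5.684 W m⁻²; the top layer radiates at T_e = 100.1 K.
Need (N+1)T_e⁴ ≥ T_s⁴, i.e. N+1 ≥ (127/100.1)⁴ = 2.595.
The minimum whole number is N = 2.

2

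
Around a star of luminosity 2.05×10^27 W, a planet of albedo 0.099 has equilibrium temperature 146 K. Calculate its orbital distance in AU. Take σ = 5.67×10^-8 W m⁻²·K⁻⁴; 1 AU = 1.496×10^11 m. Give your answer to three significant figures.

7.98 AU

Energy balance gives S = 4σT⁴/(1−α) = 114.4 W m⁻².
Then d = [L/(4πS)]^(1/2) = 1.194×10^12 m, i.e. 7.983 AU.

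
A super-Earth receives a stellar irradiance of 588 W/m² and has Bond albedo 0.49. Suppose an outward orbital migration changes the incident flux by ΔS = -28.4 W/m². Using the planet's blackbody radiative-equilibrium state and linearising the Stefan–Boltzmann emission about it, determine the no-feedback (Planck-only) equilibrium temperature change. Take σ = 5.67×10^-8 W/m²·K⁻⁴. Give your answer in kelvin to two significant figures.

Reference equilibrium: T_e = [S(1−α)/(4σ)]^(1/4) = 190.7 K.
Only a fraction (1−α) is absorbed and it's spread over 4πR², so ΔF = (1−α)ΔS/4 = -3.621 W/m².
The Planck feedback parameter is 4σT_e³ = 1.573 W/m²/K.
Hence the no-feedback warming is ΔF/(4σT_e³) = -2.30 K.

-2.3 K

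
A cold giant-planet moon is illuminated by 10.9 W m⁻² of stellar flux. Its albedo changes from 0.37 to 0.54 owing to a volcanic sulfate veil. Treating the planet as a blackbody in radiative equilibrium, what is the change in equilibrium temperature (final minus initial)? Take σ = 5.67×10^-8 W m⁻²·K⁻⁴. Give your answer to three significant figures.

-5.61 K

Before: T₁ = [10.90·0.63/(4σ)]^(1/4) = 74.18 K.
After:  T₂ = [10.90·0.46/(4σ)]^(1/4) = 68.57 K.
ΔT = T₂ − T₁ = -5.609 K.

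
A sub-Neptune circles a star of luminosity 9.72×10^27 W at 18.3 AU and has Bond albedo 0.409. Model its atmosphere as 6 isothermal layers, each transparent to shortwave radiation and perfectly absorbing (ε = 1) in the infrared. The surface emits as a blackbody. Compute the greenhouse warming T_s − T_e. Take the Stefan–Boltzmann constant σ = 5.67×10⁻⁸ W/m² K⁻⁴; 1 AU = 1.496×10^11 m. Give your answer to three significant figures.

Orbital distance: d = 18.3 AU = 2.738×10^12 m.
Spreading L over a sphere of radius d: S = 9.72×10^27/(4π·2.74×10^12²) = 103.2 W/m².
The effective emission temperature is T_e = [S(1−α)/(4σ)]^¼ = 128.1 K.
T_s = (N+1)^(1/4)·T_e = 208.3 K.
So the greenhouse effect raises the surface by 208.3 − 128.1 = 80.24 K.

80.2 kelvin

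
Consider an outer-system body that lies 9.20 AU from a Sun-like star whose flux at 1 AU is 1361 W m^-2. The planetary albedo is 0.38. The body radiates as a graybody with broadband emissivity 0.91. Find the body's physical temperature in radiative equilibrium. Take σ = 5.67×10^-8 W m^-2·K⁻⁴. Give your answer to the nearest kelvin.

83 kelvin

By the inverse-square law, S = 1361/9.20² = 16.08 W m^-2.
Absorbed flux (global mean): S(1−α)/4 = 16.08·0.62/4 = 2.492 W m^-2.
Radiative balance εσT⁴ = 2.492 gives T = [2.492/(0.91·σ)]^(1/4) = 83.37 K.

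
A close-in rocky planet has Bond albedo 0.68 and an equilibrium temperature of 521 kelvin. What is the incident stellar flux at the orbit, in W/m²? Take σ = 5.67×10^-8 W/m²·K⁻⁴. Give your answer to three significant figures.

From S(1−α)/4 = σT⁴: S = 4σT⁴/(1−α).
The emitted flux is σT⁴ = 4178 W/m².
So S = 4×4178/(1−0.68) = 52220 W/m².

52200 W/m²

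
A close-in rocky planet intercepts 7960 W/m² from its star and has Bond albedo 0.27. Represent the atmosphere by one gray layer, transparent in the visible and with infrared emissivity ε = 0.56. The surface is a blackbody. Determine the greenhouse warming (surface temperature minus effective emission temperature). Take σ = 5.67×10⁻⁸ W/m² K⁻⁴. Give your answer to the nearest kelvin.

At the top of the atmosphere, σT_e⁴ = S(1−α)/4 = 1453 W/m², giving T_e = 400.1 K.
The surface balance (absorbed SW + ε·downward IR = σT_s⁴) with T_a⁴ = T_s⁴/2 reduces to T_s = T_e·[2/(2−ε)]^¼ = 434.3 K.
The atmosphere warms the surface by 34.24 K.

34 K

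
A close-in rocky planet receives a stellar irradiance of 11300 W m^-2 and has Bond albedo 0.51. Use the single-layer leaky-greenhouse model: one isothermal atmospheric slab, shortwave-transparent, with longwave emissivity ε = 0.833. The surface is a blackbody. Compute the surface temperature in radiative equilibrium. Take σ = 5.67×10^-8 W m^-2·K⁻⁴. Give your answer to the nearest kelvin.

At the top of the atmosphere, σT_e⁴ = S(1−α)/4 = 1384 W m^-2, giving T_e = 395.3 K.
For a single slab of emissivity ε, T_s⁴ = 2T_e⁴/(2−ε); thus T_s = 395.3·(1.714)^(1/4) = 452.3 K.

452 kelvin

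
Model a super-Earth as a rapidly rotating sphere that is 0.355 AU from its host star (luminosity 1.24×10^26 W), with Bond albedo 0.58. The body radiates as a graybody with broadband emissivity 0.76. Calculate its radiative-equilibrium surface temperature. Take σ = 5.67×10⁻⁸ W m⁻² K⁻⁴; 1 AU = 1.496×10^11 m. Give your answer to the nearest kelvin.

Orbital distance: d = 0.355 AU = 5.311×10^10 m.
S = L/(4πd²) = 3499 W m⁻².
Absorbed flux (global mean): S(1−α)/4 = 3499·0.42/4 = 367.4 W m⁻².
Equating to εσT⁴ with ε = 0.76: T = (367.4/0.76σ)^(1/4) = 303.9 K.

304 K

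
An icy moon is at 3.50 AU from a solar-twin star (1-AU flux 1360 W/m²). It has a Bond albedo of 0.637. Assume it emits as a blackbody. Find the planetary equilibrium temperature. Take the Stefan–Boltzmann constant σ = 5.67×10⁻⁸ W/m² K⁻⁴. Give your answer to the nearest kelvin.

Flux at the orbit: S = 1360/(3.50)² = 111.0 W/m².
Averaging over the sphere, the absorbed flux is S(1−α)/4 = 10.08 W/m².
In equilibrium σT⁴ equals this, so T = 115.5 K.

115 K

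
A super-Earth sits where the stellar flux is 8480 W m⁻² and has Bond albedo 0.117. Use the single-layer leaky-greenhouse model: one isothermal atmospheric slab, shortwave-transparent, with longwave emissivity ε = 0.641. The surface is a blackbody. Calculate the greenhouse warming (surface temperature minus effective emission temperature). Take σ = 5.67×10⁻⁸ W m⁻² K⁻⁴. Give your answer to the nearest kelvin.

43 kelvin

Effective emission temperature (TOA balance): σT_e⁴ = S(1−α)/4 = 1872 W m⁻² → T_e = 426.3 K.
The surface balance (absorbed SW + ε·downward IR = σT_s⁴) with T_a⁴ = T_s⁴/2 reduces to T_s = T_e·[2/(2−ε)]^¼ = 469.5 K.
The atmosphere warms the surface by 43.23 K.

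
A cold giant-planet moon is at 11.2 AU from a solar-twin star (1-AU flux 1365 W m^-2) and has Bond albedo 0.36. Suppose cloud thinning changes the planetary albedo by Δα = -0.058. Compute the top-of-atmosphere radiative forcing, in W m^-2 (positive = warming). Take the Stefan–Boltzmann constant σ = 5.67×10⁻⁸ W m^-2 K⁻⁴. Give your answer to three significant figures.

Irradiance scales as 1/d², so S = 1365 W m^-2 × (1/11.2)² = 10.88 W m^-2.
The change in absorbed flux is Δ[S(1−α)/4] = −SΔα/4 = 0.1578 W m^-2.

0.158 W m^-2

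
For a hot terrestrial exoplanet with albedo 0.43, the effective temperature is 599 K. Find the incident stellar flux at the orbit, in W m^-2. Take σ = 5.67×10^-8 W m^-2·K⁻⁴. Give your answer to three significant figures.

Invert the energy balance for S: S = 4σT⁴/(1−α).
The emitted flux is σT⁴ = 7299 W m^-2.
So S = 4×7299/(1−0.43) = 51220 W m^-2.

51200 W m^-2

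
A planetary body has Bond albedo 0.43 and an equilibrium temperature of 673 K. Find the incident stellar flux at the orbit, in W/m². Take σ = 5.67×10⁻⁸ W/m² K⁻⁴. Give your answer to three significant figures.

Invert the energy balance for S: S = 4σT⁴/(1−α).
The emitted flux is σT⁴ = 11630 W/m².
S = 4·11630/0.57 = 81630 W/m².

81600 W/m²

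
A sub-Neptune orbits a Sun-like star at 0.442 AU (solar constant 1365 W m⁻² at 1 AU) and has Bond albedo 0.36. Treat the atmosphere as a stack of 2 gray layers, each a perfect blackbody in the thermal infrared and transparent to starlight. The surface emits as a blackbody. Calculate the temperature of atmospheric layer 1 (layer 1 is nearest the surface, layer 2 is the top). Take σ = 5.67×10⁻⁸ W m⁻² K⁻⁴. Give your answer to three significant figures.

Flux at the orbit: S = 1365/(0.442)² = 6987 W m⁻².
The effective emission temperature is T_e = [S(1−α)/(4σ)]^¼ = 374.7 K.
The net upward flux σT_e⁴ is constant between every pair of levels, so T_k⁴ = (N+1−k)T_e⁴.
With k = 1: T_1 = (2+1−1)^¼·374.7 K = 445.6 K.

446 K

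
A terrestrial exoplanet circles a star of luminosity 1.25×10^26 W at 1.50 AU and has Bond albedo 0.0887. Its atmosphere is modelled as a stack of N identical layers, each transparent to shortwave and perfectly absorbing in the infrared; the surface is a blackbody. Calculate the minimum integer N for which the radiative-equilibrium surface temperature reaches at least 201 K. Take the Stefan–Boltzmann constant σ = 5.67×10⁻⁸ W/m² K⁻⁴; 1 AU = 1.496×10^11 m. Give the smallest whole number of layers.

Orbital distance: d = 1.50 AU = 2.244×10^11 m.
Flux at the orbit: S = L/(4πd²) = 1.25×10^26/(4π·(2.24×10^11)²) = 197.5 W/m².
The effective emission temperature is T_e = [S(1−α)/(4σ)]^¼ = 167.8 K.
Need (N+1)T_e⁴ ≥ T_s⁴, i.e. N+1 ≥ (201/167.8)⁴ = 2.056.
So N ≥ 1.056; the smallest integer is N = 2.

2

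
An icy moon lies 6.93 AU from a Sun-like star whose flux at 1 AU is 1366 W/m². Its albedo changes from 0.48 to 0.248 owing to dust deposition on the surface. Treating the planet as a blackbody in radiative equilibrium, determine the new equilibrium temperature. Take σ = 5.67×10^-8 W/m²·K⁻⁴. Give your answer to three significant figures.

98.5 K

Flux at the orbit: S = 1366/(6.93)² = 28.44 W/m².
With the new albedo, S(1−α₂)/4 = 5.347 W/m², so T₂ = 98.55 K.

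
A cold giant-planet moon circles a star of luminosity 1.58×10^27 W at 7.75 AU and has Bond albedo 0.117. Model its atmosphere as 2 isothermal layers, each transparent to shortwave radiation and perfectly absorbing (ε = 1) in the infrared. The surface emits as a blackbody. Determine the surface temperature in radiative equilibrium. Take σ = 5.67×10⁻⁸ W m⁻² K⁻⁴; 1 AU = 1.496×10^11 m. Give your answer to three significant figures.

d = 7.75 × 1.496×10^11 m = 1.159×10^12 m.
Spreading L over a sphere of radius d: S = 1.58×10^27/(4π·1.16×10^12²) = 93.54 W m⁻².
Top-of-atmosphere balance: σT_e⁴ = S(1−α)/4 = 20.65 W m⁻² → T_e = 138.1 K.
For an N-layer opaque stack, T_s⁴ = (N+1)T_e⁴, hence T_s = (3)^(1/4)×138.1 K = 181.8 K.

182 K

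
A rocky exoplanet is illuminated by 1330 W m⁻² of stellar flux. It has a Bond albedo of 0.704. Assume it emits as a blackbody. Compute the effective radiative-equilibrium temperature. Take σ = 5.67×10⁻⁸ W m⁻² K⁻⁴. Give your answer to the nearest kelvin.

Absorbed flux (global mean): S(1−α)/4 = 1330·0.296/4 = 98.42 W m⁻².
Balancing against σT⁴: T = (98.42/5.67×10⁻⁸)^(1/4) = 204.1 K.

204 K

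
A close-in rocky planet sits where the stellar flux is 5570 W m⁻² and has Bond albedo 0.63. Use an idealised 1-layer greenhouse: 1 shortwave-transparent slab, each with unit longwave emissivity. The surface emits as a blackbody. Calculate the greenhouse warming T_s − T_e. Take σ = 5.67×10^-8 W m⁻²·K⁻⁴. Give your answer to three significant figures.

The effective emission temperature is T_e = [S(1−α)/(4σ)]^¼ = 308.7 K.
Surface: T_s = (2)^¼·T_e = 367.2 K.
So the greenhouse effect raises the surface by 367.2 − 308.7 = 58.42 K.

58.4 kelvin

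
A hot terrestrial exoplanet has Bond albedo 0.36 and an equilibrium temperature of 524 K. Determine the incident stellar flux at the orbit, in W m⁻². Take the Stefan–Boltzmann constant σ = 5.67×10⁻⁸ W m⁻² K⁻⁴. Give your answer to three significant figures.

26700 W m⁻²

From S(1−α)/4 = σT⁴: S = 4σT⁴/(1−α).
The emitted flux is σT⁴ = 4275 W m⁻².
So S = 4×4275/(1−0.36) = 26720 W m⁻².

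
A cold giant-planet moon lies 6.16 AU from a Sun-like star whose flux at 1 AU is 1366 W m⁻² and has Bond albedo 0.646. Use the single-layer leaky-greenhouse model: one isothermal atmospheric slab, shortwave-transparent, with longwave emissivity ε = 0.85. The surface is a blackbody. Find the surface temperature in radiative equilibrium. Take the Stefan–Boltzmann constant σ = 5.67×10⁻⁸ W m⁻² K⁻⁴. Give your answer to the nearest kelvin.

99 K

Flux at the orbit: S = 1366/(6.16)² = 36.00 W m⁻².
Effective emission temperature (TOA balance): σT_e⁴ = S(1−α)/4 = 3.186 W m⁻² → T_e = 86.58 K.
For a single slab of emissivity ε, T_s⁴ = 2T_e⁴/(2−ε); thus T_s = 86.58·(1.739)^(1/4) = 99.42 K.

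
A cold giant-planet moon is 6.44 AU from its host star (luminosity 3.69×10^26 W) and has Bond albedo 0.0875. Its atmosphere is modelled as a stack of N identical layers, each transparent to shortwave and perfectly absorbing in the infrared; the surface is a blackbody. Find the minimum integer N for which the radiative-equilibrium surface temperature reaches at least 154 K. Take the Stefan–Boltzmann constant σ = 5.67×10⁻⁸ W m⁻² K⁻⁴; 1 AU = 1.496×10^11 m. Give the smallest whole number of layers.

Orbital distance: d = 6.44 AU = 9.634×10^11 m.
Spreading L over a sphere of radius d: S = 3.69×10^26/(4π·9.63×10^11²) = 31.64 W m⁻².
The effective emission temperature is T_e = [S(1−α)/(4σ)]^¼ = 106.2 K.
Need (N+1)T_e⁴ ≥ T_s⁴, i.e. N+1 ≥ (154/106.2)⁴ = 4.419.
So N ≥ 3.419; the smallest integer is N = 4.

4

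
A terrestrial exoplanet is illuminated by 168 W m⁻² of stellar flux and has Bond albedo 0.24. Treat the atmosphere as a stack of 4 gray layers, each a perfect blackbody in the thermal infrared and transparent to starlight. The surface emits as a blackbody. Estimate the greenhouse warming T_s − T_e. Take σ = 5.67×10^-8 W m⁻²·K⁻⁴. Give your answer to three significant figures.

76.3 K

Top-of-atmosphere balance: σT_e⁴ = S(1−α)/4 = 31.92 W m⁻² → T_e = 154.0 K.
T_s = (N+1)^(1/4)·T_e = 230.3 K.
So the greenhouse effect raises the surface by 230.3 − 154.0 = 76.30 K.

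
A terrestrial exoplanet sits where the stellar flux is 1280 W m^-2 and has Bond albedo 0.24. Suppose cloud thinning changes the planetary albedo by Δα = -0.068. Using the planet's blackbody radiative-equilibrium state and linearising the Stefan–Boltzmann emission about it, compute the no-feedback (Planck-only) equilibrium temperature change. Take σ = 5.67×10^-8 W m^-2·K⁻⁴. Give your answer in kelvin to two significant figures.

5.7 K

Reference equilibrium: T_e = [S(1−α)/(4σ)]^(1/4) = 255.9 K.
TOA radiative forcing: ΔF = −S·Δα/4 = −1280·(-0.068)/4 = 21.76 W m^-2.
Planck response: λ_P = 4σT_e³ = 4·5.67×10⁻⁸·(255.9)³ = 3.801 W m^-2/K.
So ΔT₀ = 21.76/3.801 = 5.72 K.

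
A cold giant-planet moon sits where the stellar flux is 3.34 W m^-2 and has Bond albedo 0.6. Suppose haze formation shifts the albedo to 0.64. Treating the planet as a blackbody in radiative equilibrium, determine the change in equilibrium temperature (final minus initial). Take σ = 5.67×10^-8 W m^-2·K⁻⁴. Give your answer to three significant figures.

Before: T₁ = [3.340·0.4/(4σ)]^(1/4) = 49.27 K.
Final:   T₂ = [S(1−0.64)/(4σ)]^(1/4) = 47.98 K.
Change: 47.98 − 49.27 = -1.281 K.

-1.28 K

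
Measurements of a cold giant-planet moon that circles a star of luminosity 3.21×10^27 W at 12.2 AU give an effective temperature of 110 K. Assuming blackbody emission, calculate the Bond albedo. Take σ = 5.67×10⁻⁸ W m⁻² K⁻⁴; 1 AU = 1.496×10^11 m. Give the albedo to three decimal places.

Orbital distance: d = 12.2 AU = 1.825×10^12 m.
Spreading L over a sphere of radius d: S = 3.21×10^27/(4π·1.83×10^12²) = 76.69 W m⁻².
Energy balance: S(1−α)/4 = σT⁴, so 1−α = 4σT⁴/S.
σT⁴ = 8.301 W m⁻², so 4σT⁴ = 33.21 W m⁻².
Hence α = 1 − 33.21/76.69 = 0.5670.

0.567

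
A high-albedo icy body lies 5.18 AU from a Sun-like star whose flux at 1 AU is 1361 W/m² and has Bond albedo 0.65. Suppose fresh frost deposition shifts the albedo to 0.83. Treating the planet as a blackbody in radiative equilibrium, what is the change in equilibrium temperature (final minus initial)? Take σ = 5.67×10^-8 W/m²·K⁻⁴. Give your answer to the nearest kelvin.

-16 kelvin

Irradiance scales as 1/d², so S = 1361 W/m² × (1/5.18)² = 50.72 W/m².
With α = 0.65, T₁ = 94.06 K.
After:  T₂ = [50.72·0.17/(4σ)]^(1/4) = 78.52 K.
ΔT = T₂ − T₁ = -15.54 K.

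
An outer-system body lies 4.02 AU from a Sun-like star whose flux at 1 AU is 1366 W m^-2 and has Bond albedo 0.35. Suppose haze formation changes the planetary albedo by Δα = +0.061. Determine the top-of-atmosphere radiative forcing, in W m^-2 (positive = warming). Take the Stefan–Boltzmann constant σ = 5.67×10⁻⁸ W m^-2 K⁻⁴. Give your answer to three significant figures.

-1.29 W m^-2

Irradiance scales as 1/d², so S = 1366 W m^-2 × (1/4.02)² = 84.53 W m^-2.
TOA radiative forcing: ΔF = −S·Δα/4 = −84.53·(+0.061)/4 = -1.289 W m^-2.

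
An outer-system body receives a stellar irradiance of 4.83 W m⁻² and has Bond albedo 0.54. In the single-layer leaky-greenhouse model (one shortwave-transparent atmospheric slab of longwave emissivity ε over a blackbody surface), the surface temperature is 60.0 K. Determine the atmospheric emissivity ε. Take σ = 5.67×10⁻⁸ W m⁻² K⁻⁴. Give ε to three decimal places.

0.488

First, T_e = [4.830·(1−0.54)/(4σ)]^(1/4) = 55.95 K.
T_s⁴ = T_e⁴·2/(2−ε) → ε = 2 − 2(T_e/T_s)⁴ = 2 − 2·(55.95/60.0)⁴ = 0.4882.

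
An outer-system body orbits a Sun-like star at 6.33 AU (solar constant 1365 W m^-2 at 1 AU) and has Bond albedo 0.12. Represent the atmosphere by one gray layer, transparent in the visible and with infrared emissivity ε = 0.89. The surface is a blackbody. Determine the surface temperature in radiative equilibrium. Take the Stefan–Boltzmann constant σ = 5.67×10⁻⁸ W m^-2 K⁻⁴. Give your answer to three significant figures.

Flux at the orbit: S = 1365/(6.33)² = 34.07 W m^-2.
The planet radiates to space at T_e = [S(1−α)/(4σ)]^(1/4) = 107.2 K.
The surface balance (absorbed SW + ε·downward IR = σT_s⁴) with T_a⁴ = T_s⁴/2 reduces to T_s = T_e·[2/(2−ε)]^¼ = 124.2 K.

124 K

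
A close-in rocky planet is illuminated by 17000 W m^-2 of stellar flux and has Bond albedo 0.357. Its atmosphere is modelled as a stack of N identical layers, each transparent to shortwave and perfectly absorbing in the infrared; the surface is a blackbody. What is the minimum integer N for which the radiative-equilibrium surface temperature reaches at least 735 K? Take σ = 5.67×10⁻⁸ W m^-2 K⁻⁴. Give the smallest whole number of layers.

6

Top-of-atmosphere balance: σT_e⁴ = S(1−α)/4 = 2733 W m^-2 → T_e = 468.5 K.
T_s = (N+1)^(1/4)·T_e ≥ 735 K requires N+1 ≥ (T_s/T_e)⁴ = (735/468.5)⁴ = 6.055.
The minimum whole number is N = 6.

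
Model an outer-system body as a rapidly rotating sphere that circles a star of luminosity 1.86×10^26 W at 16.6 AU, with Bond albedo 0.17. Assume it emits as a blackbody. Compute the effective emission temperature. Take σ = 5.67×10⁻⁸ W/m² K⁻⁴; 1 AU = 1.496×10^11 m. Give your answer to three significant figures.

54.4 kelvin

Orbital distance: d = 16.6 AU = 2.483×10^12 m.
Flux at the orbit: S = L/(4πd²) = 1.86×10^26/(4π·(2.48×10^12)²) = 2.400 W/m².
The planet absorbs (1−α)S over its disc πR² and re-emits over 4πR², so the mean absorbed flux is (1−0.17)·2.400/4 = 0.4980 W/m².
In equilibrium σT⁴ equals this, so T = 54.44 K.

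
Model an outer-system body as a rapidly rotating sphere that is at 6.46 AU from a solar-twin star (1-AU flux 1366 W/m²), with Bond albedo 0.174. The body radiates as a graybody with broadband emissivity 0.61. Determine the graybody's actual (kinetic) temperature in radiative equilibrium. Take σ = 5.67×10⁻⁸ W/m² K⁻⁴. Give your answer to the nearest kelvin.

118 K

Flux at the orbit: S = 1366/(6.46)² = 32.73 W/m².
Absorbed flux (global mean): S(1−α)/4 = 32.73·0.826/4 = 6.759 W/m².
Equating to εσT⁴ with ε = 0.61: T = (6.759/0.61σ)^(1/4) = 118.2 K.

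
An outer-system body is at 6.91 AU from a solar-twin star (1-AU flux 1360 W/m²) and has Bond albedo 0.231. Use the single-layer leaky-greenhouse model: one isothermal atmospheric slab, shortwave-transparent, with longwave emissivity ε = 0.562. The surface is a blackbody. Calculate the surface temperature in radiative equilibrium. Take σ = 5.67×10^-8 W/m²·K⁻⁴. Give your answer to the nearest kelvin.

108 kelvin

Flux at the orbit: S = 1360/(6.91)² = 28.48 W/m².
The planet radiates to space at T_e = [S(1−α)/(4σ)]^(1/4) = 99.13 K.
For a single slab of emissivity ε, T_s⁴ = 2T_e⁴/(2−ε); thus T_s = 99.13·(1.391)^(1/4) = 107.7 K.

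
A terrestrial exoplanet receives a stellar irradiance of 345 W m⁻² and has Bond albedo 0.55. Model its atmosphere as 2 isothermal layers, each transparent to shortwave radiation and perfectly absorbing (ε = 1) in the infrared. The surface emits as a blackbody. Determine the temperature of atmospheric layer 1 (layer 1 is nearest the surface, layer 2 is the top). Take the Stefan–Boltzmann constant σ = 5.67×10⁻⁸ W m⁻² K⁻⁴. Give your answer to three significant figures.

192 K

OLR = S(1−α)/4 = 38.81 W m⁻²; the top layer radiates at T_e = 161.8 K.
Each opaque layer satisfies 2T_j⁴ = T_{j−1}⁴ + T_{j+1}⁴, giving T_k⁴ = (N+1−k)T_e⁴.
T_1 = (2)^(1/4)·161.8 = 192.4 K.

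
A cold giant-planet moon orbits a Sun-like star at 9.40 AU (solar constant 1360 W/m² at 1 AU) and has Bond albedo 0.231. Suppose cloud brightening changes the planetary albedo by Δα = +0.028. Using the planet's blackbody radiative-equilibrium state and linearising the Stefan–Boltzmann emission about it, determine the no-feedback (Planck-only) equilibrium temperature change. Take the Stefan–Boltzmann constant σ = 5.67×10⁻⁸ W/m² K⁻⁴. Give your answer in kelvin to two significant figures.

-0.77 K

By the inverse-square law, S = 1360/9.40² = 15.39 W/m².
Reference equilibrium: T_e = [S(1−α)/(4σ)]^(1/4) = 84.99 K.
ΔF = −(S/4)Δα = −(15.39/4)×(+0.028) = -0.1077 W/m².
The Planck feedback parameter is 4σT_e³ = 0.1393 W/m²/K.
So ΔT₀ = -0.1077/0.1393 = -0.774 K.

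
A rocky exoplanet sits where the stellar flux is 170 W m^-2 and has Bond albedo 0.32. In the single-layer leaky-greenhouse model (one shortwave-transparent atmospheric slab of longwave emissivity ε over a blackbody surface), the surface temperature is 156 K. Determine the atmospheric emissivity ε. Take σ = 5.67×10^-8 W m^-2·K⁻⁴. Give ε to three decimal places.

First, T_e = [170.0·(1−0.32)/(4σ)]^(1/4) = 150.3 K.
T_s⁴ = T_e⁴·2/(2−ε) → ε = 2 − 2(T_e/T_s)⁴ = 2 − 2·(150.3/156)⁴ = 0.2787.

0.279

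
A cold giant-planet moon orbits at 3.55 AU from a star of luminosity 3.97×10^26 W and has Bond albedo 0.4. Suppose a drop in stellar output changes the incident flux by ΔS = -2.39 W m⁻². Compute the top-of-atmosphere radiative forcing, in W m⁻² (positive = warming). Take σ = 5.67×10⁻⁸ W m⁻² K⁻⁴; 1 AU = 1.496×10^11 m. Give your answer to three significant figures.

-0.358 W m⁻²

d = 3.55 × 1.496×10^11 m = 5.311×10^11 m.
Flux at the orbit: S = L/(4πd²) = 3.97×10^26/(4π·(5.31×10^11)²) = 112.0 W m⁻².
ΔF = Δ[S(1−α)]/4 = (1−0.4)·-2.39/4 = -0.3585 W m⁻².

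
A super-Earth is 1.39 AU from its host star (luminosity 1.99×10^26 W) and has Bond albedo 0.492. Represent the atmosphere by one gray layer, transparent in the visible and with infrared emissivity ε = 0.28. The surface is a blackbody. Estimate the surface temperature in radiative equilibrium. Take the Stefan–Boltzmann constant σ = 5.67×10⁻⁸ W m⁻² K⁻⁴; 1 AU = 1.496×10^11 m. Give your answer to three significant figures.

176 K

Orbital distance: d = 1.39 AU = 2.079×10^11 m.
S = L/(4πd²) = 366.2 W m⁻².
Effective emission temperature (TOA balance): σT_e⁴ = S(1−α)/4 = 46.51 W m⁻² → T_e = 169.2 K.
Surface balance with a leaky layer gives σT_s⁴ = σT_e⁴·2/(2−ε), so T_s = T_e·[2/(2−0.28)]^(1/4) = 175.7 K.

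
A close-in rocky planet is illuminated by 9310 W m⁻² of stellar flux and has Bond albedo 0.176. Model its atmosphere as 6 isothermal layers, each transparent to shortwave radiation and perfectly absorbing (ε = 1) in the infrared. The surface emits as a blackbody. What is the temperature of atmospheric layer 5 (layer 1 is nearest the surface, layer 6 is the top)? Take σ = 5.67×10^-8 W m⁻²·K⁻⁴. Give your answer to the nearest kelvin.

510 K

The effective emission temperature is T_e = [S(1−α)/(4σ)]^¼ = 428.9 K.
Each opaque layer satisfies 2T_j⁴ = T_{j−1}⁴ + T_{j+1}⁴, giving T_k⁴ = (N+1−k)T_e⁴.
T_5 = (2)^(1/4)·428.9 = 510.0 K.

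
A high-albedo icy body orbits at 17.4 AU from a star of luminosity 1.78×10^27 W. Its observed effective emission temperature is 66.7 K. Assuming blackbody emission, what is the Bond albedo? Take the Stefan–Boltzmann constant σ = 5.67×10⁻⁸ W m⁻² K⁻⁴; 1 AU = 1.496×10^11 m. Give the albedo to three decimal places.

d = 17.4 × 1.496×10^11 m = 2.603×10^12 m.
Spreading L over a sphere of radius d: S = 1.78×10^27/(4π·2.60×10^12²) = 20.90 W m⁻².
Rearranging the radiative balance, α = 1 − 4σT⁴/S.
4σT⁴ = 4·5.67×10⁻⁸·(66.7)⁴ = 4.489 W m⁻².
1−α = 4.489/20.90 = 0.2147, so α = 0.7853.

0.785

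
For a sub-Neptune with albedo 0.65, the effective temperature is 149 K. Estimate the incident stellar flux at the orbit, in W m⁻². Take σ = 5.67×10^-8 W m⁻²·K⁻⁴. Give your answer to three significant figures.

319 W m⁻²

Invert the energy balance for S: S = 4σT⁴/(1−α).
σT⁴ = 5.67×10⁻⁸·(149)⁴ = 27.95 W m⁻².
S = 4·27.95/0.35 = 319.4 W m⁻².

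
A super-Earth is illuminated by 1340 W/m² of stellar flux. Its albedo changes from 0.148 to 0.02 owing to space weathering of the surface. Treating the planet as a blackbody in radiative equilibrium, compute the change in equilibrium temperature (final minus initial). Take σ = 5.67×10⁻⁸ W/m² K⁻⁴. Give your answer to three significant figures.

With α = 0.148, T₁ = 266.4 K.
Final:   T₂ = [S(1−0.02)/(4σ)]^(1/4) = 275.8 K.
ΔT = T₂ − T₁ = 9.485 K.

9.49 kelvin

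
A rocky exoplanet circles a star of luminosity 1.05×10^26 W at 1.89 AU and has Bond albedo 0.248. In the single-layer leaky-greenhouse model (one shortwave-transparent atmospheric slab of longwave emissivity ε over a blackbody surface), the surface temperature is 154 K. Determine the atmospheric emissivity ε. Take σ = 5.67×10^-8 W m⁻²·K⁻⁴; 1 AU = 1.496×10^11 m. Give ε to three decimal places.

d = 1.89 × 1.496×10^11 m = 2.827×10^11 m.
Spreading L over a sphere of radius d: S = 1.05×10^26/(4π·2.83×10^11²) = 104.5 W m⁻².
TOA balance gives T_e = 136.4 K.
Since (2−ε)/2 = (T_e/T_s)⁴ = 0.6161, ε = 0.7677.

0.768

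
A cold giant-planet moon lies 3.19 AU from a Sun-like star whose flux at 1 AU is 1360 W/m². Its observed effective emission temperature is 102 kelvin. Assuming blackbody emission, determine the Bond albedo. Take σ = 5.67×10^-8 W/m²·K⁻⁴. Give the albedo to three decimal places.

By the inverse-square law, S = 1360/3.19² = 133.6 W/m².
Energy balance: S(1−α)/4 = σT⁴, so 1−α = 4σT⁴/S.
σT⁴ = 6.137 W/m², so 4σT⁴ = 24.55 W/m².
1−α = 24.55/133.6 = 0.1837, so α = 0.8163.

0.816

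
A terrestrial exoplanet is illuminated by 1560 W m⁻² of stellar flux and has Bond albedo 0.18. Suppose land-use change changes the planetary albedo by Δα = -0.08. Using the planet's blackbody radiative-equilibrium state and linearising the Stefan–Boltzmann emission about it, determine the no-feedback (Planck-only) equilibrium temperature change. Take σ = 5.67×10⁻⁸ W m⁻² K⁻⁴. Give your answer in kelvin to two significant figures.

6.7 kelvin

The baseline emission temperature is T_e = 274.0 K.
TOA radiative forcing: ΔF = −S·Δα/4 = −1560·(-0.08)/4 = 31.20 W m⁻².
The Planck feedback parameter is 4σT_e³ = 4.668 W m⁻²/K.
So ΔT₀ = 31.20/4.668 = 6.68 K.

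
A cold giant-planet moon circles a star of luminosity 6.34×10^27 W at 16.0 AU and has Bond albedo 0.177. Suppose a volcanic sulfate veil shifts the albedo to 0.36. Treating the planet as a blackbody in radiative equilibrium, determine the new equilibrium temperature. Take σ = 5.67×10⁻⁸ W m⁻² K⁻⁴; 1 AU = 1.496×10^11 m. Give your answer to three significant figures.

Orbital distance: d = 16.0 AU = 2.394×10^12 m.
Flux at the orbit: S = L/(4πd²) = 6.34×10^27/(4π·(2.39×10^12)²) = 88.06 W m⁻².
New equilibrium: T₂ = [(1−0.36)·88.06/(4σ)]^(1/4) = 125.6 K.

126 K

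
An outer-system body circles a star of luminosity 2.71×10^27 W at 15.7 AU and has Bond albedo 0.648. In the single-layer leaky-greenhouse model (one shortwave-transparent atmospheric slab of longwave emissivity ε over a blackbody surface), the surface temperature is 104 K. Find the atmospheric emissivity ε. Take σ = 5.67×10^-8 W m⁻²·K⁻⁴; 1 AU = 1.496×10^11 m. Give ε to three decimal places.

0.963

Orbital distance: d = 15.7 AU = 2.349×10^12 m.
S = L/(4πd²) = 39.09 W m⁻².
First, T_e = [39.09·(1−0.648)/(4σ)]^(1/4) = 88.26 K.
Inverting T_s⁴ = 2T_e⁴/(2−ε): (T_e/T_s)⁴ = 0.5186, so ε = 2(1 − 0.5186) = 0.9627.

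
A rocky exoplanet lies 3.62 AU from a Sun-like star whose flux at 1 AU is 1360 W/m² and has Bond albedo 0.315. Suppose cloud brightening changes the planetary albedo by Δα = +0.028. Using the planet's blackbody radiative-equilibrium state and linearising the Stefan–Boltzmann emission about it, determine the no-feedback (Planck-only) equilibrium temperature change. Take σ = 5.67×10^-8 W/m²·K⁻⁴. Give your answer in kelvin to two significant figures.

Flux at the orbit: S = 1360/(3.62)² = 103.8 W/m².
The baseline emission temperature is T_e = 133.1 K.
TOA radiative forcing: ΔF = −S·Δα/4 = −103.8·(+0.028)/4 = -0.7265 W/m².
The Planck feedback parameter is 4σT_e³ = 0.5343 W/m²/K.
ΔT₀ = ΔF/λ_P = -0.7265/0.5343 = -1.36 K.

-1.4 kelvin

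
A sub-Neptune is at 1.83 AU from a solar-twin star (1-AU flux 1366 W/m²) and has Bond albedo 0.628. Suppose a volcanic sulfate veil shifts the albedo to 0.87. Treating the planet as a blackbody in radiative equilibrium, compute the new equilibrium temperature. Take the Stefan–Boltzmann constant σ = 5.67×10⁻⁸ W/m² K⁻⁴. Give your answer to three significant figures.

124 K

By the inverse-square law, S = 1366/1.83² = 407.9 W/m².
T₂ = [S(1−α₂)/(4σ)]^(1/4) = [407.9·0.13/(4σ)]^(1/4) = 123.7 K.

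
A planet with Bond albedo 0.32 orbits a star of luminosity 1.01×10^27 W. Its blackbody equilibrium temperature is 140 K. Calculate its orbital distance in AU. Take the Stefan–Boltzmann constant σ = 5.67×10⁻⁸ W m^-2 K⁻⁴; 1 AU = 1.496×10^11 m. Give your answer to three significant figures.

5.29 AU

The flux needed for this T is 4σT⁴/(1−0.32) = 128.1 W m^-2.
Then d = [L/(4πS)]^(1/2) = 7.920×10^11 m, i.e. 5.294 AU.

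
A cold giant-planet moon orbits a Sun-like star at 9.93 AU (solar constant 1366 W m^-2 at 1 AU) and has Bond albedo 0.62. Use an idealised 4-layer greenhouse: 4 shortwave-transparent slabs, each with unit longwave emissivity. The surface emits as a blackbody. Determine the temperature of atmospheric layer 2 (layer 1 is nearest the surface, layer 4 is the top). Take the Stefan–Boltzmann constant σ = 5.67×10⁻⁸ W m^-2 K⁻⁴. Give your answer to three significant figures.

91.3 K

By the inverse-square law, S = 1366/9.93² = 13.85 W m^-2.
The effective emission temperature is T_e = [S(1−α)/(4σ)]^¼ = 69.41 K.
Each opaque layer satisfies 2T_j⁴ = T_{j−1}⁴ + T_{j+1}⁴, giving T_k⁴ = (N+1−k)T_e⁴.
T_2 = (3)^(1/4)·69.41 = 91.35 K.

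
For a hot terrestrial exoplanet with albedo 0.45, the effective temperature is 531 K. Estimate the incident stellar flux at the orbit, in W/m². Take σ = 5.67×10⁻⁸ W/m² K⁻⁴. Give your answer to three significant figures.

32800 W/m²

Invert the energy balance for S: S = 4σT⁴/(1−α).
The emitted flux is σT⁴ = 4508 W/m².
So S = 4×4508/(1−0.45) = 32780 W/m².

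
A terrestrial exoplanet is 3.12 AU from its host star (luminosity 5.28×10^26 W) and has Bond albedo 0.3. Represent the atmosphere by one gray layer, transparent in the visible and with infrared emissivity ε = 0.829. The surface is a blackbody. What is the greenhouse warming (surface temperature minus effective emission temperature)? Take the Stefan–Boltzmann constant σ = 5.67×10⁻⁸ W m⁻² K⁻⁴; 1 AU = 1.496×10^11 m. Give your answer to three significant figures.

22.4 K

d = 3.12 × 1.496×10^11 m = 4.668×10^11 m.
S = L/(4πd²) = 192.9 W m⁻².
At the top of the atmosphere, σT_e⁴ = S(1−α)/4 = 33.75 W m⁻², giving T_e = 156.2 K.
Surface balance with a leaky layer gives σT_s⁴ = σT_e⁴·2/(2−ε), so T_s = T_e·[2/(2−0.829)]^(1/4) = 178.6 K.
Greenhouse warming: T_s − T_e = 22.37 K.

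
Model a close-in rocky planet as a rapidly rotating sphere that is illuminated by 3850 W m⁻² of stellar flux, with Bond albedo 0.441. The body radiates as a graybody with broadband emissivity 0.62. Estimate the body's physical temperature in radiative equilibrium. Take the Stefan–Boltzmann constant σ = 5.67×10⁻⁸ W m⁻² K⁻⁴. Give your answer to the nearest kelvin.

352 kelvin

Absorbed flux (global mean): S(1−α)/4 = 3850·0.559/4 = 538.0 W m⁻².
Radiative balance εσT⁴ = 538.0 gives T = [538.0/(0.62·σ)]^(1/4) = 351.7 K.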